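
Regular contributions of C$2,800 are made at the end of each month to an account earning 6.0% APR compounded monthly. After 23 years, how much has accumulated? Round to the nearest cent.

C$1,658,304.05

Periodic rate i = 0.06/12 = 0.005; n = 23 × 12 = 276 periods.
Accumulation factor s(276|0.005) = 592.251446; FV = 2800 × 592.251446 = 1,658,304.0485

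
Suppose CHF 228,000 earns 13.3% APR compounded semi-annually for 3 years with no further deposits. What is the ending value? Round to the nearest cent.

CHF 335,505.78

With 2 periods per year: i = 0.0665, n = 6.
228,000 × (1+0.0665)^6 = 228,000 × 1.471517 = 335,505.7794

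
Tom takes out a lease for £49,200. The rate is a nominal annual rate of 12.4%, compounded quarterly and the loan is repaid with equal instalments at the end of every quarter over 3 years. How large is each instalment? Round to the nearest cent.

With 4 periods per year: i = 0.031, n = 12.
PMT = 49200 / ( [1 − (1+0.031)^(−12)] / 0.031 ) = 49200 / 9.894845 = 4,972.2860

£4,972.29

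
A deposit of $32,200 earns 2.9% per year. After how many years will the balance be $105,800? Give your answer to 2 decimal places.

41.61 years

(1+i)^n = 105800/32200 = 3.28571, so n = ln 3.28571 / ln 1.029 = 41.6121 years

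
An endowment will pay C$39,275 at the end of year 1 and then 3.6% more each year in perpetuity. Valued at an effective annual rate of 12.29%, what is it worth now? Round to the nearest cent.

C$451,956.27

PV = D₁/(r − g) = 39275/(0.1229 − 0.036) = 451,956.2716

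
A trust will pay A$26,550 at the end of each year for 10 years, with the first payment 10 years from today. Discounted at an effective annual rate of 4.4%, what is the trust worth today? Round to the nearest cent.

A$143,292.58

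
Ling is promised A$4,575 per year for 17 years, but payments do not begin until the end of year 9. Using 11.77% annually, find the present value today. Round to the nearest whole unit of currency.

Value one period before first payment (t=8): 4575 × [1 − (1+0.1177)^(−17)] / 0.1177 = 4575 × 7.214749 = 33,007.4746
PV₀ = 33,007.4746 / (1+0.1177)^8 = 33,007.4746 / 2.435578 = 13,552.2152

A$13,552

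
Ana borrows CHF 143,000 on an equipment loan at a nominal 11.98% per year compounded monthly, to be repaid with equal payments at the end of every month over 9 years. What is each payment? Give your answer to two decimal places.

With 12 periods per year: i = 0.00998333, n = 108.
Annuity-PV factor = 65.906732; PMT = 143000 / 65.906732 = 2,169.7328

CHF 2,169.73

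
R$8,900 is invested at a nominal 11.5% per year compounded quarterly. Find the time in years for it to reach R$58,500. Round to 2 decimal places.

16.61 years

Periodic rate i = 0.115/4 = 0.02875.
n = ln(58500/8900) / ln(1+0.02875) = ln(6.57303) / 0.028344 = 66.4318 quarters
= 66.4318/4 years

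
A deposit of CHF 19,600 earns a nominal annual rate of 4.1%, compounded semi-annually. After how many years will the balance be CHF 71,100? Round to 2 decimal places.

31.75 years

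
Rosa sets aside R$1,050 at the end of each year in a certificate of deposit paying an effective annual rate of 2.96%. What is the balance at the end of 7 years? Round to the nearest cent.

R$8,035.85

FV = 1050 × [(1+0.0296)^7 − 1] / 0.0296 = 1050 × 7.653190 = 8,035.8491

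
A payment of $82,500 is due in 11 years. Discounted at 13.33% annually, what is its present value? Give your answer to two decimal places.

PV = FV·(1+i)^(−n) = 82,500 × 0.252468 = 20,828.6044

$20,828.60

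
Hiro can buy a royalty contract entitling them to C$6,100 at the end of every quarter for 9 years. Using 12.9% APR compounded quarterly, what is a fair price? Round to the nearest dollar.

C$128,816

With 4 periods per year: i = 0.03225, n = 36.
PV = 6100 × [1 − (1+0.03225)^(−36)] / 0.03225 = 6100 × 21.117344 = 128,815.8011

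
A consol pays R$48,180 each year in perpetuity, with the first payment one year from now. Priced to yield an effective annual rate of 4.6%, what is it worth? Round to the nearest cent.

R$1,047,391.30

PV = PMT / i = 48180 / 0.046 = 1,047,391.3043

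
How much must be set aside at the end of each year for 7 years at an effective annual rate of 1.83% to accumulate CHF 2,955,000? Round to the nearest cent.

CHF 399,527.43

PMT = 2.955e+06 / ( [(1+0.0183)^7 − 1] / 0.0183 ) = 2.955e+06 / 7.396238 = 399,527.4345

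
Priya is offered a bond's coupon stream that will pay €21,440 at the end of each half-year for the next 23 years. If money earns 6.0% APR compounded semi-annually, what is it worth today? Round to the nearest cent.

With 2 periods per year: i = 0.03, n = 46.
PV = 21440 × [1 − (1+0.03)^(−46)] / 0.03 = 21440 × 24.775449 = 531,185.6280

€531,185.63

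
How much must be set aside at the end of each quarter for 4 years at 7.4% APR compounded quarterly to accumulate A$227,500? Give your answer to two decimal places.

i = 0.074/4 = 0.0185 per quarter; n = 4·4 = 16.
PMT = 227500 / ( [(1+0.0185)^16 − 1] / 0.0185 ) = 227500 / 18.423713 = 12,348.2167

A$12,348.22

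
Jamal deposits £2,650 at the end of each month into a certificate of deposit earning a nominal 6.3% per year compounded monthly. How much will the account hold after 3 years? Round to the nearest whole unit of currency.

Periodic rate i = 0.063/12 = 0.00525; n = 3 × 12 = 36 periods.
FV = PMT · [(1+i)^n − 1] / i = 2650 · 39.513114 = 104,709.7530

£104,710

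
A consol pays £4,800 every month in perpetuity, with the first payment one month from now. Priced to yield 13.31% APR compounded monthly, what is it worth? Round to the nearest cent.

Periodic rate i = 0.1331/12 = 0.0110917.
PV = PMT / i = 4800 / 0.0110917 = 432,757.3253

£432,757.33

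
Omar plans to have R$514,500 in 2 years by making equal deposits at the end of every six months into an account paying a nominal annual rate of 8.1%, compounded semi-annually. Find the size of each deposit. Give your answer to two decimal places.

R$121,069.44

Periodic rate i = 0.081/2 = 0.0405; n = 2 × 2 = 4 periods.
FV-annuity factor = 4.249627; PMT = 514500 / 4.249627 = 121,069.4369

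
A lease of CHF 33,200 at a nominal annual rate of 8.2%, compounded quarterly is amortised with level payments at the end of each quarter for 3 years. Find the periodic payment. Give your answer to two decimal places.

CHF 3,149.03

With 4 periods per year: i = 0.0205, n = 12.
PMT = 33200 / ( [1 − (1+0.0205)^(−12)] / 0.0205 ) = 33200 / 10.542940 = 3,149.0267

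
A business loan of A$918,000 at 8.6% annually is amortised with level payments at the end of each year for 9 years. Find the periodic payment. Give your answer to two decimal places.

Annuity-PV factor = 6.093984; PMT = 918000 / 6.093984 = 150,640.3728

A$150,640.37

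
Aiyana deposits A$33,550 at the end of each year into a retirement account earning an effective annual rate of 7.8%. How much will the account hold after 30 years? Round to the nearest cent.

Accumulation factor s(30|0.078) = 109.209940; FV = 33550 × 109.209940 = 3,663,993.4871

A$3,663,993.49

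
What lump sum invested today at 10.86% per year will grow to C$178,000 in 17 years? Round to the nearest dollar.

Discount factor = (1+0.1086)^(−17) = 0.173311; PV = 178,000 × 0.173311 = 30,849.4297

C$30,849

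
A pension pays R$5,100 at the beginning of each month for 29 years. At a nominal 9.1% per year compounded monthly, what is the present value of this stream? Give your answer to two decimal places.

i = 0.091/12 = 0.00758333 per month; n = 29·12 = 348.
PV = PMT · [1 − (1+i)^(−n)] / i × (1+i) = 5100 · 123.282042 = 628,738.4153
(annuity-due: payments at period start, so ×(1+i).)

R$628,738.42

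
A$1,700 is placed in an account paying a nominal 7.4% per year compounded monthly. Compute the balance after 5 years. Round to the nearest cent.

A$2,458.35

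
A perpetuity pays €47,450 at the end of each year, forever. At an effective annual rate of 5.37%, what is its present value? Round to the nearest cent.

PV = PMT / i = 47450 / 0.0537 = 883,612.6629

€883,612.66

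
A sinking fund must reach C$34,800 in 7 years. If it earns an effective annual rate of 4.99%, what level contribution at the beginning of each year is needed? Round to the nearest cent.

C$4,072.23

FV-annuity factor × (1+i) = 8.545694; PMT = 34800 / 8.545694 = 4,072.2262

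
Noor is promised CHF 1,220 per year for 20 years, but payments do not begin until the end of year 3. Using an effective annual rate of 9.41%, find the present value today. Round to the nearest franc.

CHF 9,038

PV at t=2 (ordinary 20-year annuity): 1220 × a(20|0.0941) = 1220 × 8.867976 = 10,818.9303
PV₀ = 10,818.9303 / (1+0.0941)^2 = 10,818.9303 / 1.197055 = 9,037.9573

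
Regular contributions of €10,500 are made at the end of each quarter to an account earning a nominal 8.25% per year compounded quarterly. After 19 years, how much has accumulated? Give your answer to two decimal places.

€1,893,206.10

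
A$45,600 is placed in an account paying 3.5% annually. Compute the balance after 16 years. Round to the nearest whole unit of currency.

45,600 × (1+0.035)^16 = 45,600 × 1.733986 = 79,069.7634

A$79,070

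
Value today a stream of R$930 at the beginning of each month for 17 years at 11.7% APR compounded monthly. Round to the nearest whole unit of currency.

With 12 periods per year: i = 0.00975, n = 204.
PV = 930 × [1 − (1+0.00975)^(−204)] / 0.00975 × (1+i) = 930 × 89.256020 = 83,008.0988
(Beginning-of-period payments → annuity-due factor ×(1+i).)

R$83,008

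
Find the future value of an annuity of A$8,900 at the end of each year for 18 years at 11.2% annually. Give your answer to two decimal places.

A$457,639.43

Accumulation factor s(18|0.112) = 51.420160; FV = 8900 × 51.420160 = 457,639.4270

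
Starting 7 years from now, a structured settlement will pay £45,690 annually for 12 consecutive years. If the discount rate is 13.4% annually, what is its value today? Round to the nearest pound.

PV at t=6 (ordinary 12-year annuity): 45690 × a(12|0.134) = 45690 × 5.812479 = 265,572.1703
PV₀ = 265,572.1703 / (1+0.134)^6 = 265,572.1703 / 2.126563 = 124,883.2623

£124,883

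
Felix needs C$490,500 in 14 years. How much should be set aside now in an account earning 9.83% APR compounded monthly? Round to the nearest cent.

Periodic rate i = 0.0983/12 = 0.00819167; n = 14 × 12 = 168 periods.
Discount factor = (1+0.00819167)^(−168) = 0.253956; PV = 490,500 × 0.253956 = 124,565.4612

C$124,565.46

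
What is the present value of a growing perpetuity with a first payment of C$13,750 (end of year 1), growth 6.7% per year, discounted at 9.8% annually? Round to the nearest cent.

C$443,548.39

PV = PMT / (i − g) = 13750 / (0.098 − 0.067) = 13750 / 0.031000 = 443,548.3871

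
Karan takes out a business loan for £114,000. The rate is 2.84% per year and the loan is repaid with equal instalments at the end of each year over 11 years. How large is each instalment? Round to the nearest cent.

£12,211.89

PMT = 114000 / ( [1 − (1+0.0284)^(−11)] / 0.0284 ) = 114000 / 9.335162 = 12,211.8928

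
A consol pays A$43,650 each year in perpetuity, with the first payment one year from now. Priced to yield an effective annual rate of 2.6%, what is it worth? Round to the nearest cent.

A$1,678,846.15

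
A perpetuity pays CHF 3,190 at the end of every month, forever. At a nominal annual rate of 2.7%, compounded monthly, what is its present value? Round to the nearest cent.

CHF 1,417,777.78

Periodic rate i = 0.027/12 = 0.00225.
PV = PMT / i = 3190 / 0.00225 = 1,417,777.7778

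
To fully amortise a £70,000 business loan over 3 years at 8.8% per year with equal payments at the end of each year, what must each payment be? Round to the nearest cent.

£27,555.32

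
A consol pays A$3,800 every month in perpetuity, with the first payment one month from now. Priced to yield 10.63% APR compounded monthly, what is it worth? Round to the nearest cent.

A$428,974.60

Periodic rate i = 0.1063/12 = 0.00885833.
PV = PMT / i = 3800 / 0.00885833 = 428,974.6002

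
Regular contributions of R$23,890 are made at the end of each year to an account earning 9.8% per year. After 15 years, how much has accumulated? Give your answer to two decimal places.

FV = 23890 × [(1+0.098)^15 − 1] / 0.098 = 23890 × 31.273080 = 747,113.8742

R$747,113.87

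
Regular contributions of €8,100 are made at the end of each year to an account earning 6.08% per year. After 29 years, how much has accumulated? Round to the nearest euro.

€604,601

FV = PMT · [(1+i)^n − 1] / i = 8100 · 74.642115 = 604,601.1355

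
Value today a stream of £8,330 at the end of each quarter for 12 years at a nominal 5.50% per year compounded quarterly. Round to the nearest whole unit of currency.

Periodic rate i = 0.055/4 = 0.01375; n = 12 × 4 = 48 periods.
PV = 8330 × [1 − (1+0.01375)^(−48)] / 0.01375 = 8330 × 34.968691 = 291,289.1945

£291,289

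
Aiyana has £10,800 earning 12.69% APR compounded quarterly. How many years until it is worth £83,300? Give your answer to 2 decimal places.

16.35 years

Periodic rate i = 0.1269/4 = 0.031725.
(1+i)^n = 83300/10800 = 7.71296, so n = ln 7.71296 / ln 1.03173 = 65.4102 quarters
= 65.4102/4 years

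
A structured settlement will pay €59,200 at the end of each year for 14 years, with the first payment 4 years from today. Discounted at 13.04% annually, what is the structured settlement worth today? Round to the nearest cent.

€257,795.99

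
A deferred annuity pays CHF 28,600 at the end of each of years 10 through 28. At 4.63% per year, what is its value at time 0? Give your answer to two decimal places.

PV at t=9 (ordinary 19-year annuity): 28600 × a(19|0.0463) = 28600 × 12.458177 = 356,303.8552
PV₀ = 356,303.8552 / (1+0.0463)^9 = 356,303.8552 / 1.502817 = 237,090.6862

CHF 237,090.69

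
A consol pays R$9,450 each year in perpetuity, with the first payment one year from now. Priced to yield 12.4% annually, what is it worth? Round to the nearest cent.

PV = PMT / i = 9450 / 0.124 = 76,209.6774

R$76,209.68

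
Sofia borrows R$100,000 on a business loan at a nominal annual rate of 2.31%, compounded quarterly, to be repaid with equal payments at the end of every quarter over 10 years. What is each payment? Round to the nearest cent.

R$2,807.04

i = 0.0231/4 = 0.005775 per quarter; n = 10·4 = 40.
PMT = 100000 / ( [1 − (1+0.005775)^(−40)] / 0.005775 ) = 100000 / 35.624754 = 2,807.0369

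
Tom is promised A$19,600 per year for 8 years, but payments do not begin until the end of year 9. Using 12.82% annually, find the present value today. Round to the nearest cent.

A$36,056.07

PV at t=8 (ordinary 8-year annuity): 19600 × a(8|0.1282) = 19600 × 4.828487 = 94,638.3481
Discount back 8 years: 94,638.3481 × (1+0.1282)^(−8) = 94,638.3481 × 0.380988 = 36,056.0700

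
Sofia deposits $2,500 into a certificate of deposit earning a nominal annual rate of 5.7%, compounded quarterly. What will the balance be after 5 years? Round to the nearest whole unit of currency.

With 4 periods per year: i = 0.01425, n = 20.
FV = 2,500 × (1 + 0.01425)^20 = 3,317.7246

$3,318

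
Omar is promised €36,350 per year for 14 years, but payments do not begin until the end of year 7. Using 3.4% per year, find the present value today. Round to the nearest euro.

Value one period before first payment (t=6): 36350 × [1 − (1+0.034)^(−14)] / 0.034 = 36350 × 10.994143 = 399,637.1105
Discount back 6 years: 399,637.1105 × (1+0.034)^(−6) = 399,637.1105 × 0.818233 = 326,996.1035

€326,996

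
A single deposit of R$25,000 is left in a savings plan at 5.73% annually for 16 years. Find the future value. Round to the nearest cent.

FV = PV·(1+i)^n = 25,000 × 2.438775 = 60,969.3723

R$60,969.37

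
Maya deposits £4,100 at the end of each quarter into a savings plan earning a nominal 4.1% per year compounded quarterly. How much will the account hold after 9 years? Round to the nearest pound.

Periodic rate i = 0.041/4 = 0.01025; n = 9 × 4 = 36 periods.
FV = 4100 × [(1+0.01025)^36 − 1] / 0.01025 = 4100 × 43.275472 = 177,429.4360

£177,429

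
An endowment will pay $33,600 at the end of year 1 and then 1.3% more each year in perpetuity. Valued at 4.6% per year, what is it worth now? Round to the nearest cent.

PV = D₁/(r − g) = 33600/(0.046 − 0.013) = 1,018,181.8182

$1,018,181.82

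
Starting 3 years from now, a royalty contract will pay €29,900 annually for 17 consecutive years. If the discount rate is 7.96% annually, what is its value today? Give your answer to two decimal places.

Value one period before first payment (t=2): 29900 × [1 − (1+0.0796)^(−17)] / 0.0796 = 29900 × 9.146026 = 273,466.1774
PV₀ = 273,466.1774 / (1+0.0796)^2 = 273,466.1774 / 1.165536 = 234,626.9354

€234,626.94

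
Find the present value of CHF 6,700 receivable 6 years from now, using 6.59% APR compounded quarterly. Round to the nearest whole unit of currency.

CHF 4,526

i = 0.0659/4 = 0.016475 per quarter; n = 6·4 = 24.
PV = FV·(1+i)^(−n) = 6,700 × 0.675584 = 4,526.4107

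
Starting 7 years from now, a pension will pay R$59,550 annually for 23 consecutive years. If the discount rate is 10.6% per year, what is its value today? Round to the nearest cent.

Value one period before first payment (t=6): 59550 × [1 − (1+0.106)^(−23)] / 0.106 = 59550 × 8.504298 = 506,430.9361
PV₀ = 506,430.9361 / (1+0.106)^6 = 506,430.9361 / 1.830336 = 276,687.4530

R$276,687.45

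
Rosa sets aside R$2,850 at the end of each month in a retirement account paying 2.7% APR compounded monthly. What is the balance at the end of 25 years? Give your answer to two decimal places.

R$1,219,222.83

Periodic rate i = 0.027/12 = 0.00225; n = 25 × 12 = 300 periods.
FV = 2850 × [(1+0.00225)^300 − 1] / 0.00225 = 2850 × 427.797483 = 1,219,222.8259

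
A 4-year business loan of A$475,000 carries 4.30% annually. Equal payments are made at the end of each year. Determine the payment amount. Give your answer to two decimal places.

A$131,784.21

Annuity-PV factor = 3.604377; PMT = 475000 / 3.604377 = 131,784.2140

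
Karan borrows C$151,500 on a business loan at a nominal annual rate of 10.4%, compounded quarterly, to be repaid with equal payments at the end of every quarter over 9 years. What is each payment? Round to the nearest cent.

C$6,531.39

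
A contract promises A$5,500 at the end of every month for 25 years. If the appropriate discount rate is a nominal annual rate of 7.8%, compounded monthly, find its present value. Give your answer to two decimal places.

A$725,006.04

With 12 periods per year: i = 0.0065, n = 300.
PV = 5500 × [1 − (1+0.0065)^(−300)] / 0.0065 = 5500 × 131.819279 = 725,006.0368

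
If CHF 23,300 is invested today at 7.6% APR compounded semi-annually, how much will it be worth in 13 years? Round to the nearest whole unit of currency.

CHF 61,445

i = 0.076/2 = 0.038 per half-year; n = 13·2 = 26.
FV = 23,300 × (1 + 0.038)^26 = 61,445.0798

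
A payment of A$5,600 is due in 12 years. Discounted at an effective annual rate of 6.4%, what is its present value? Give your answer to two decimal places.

PV = 5,600 / (1 + 0.064)^12 = 5,600 / 2.105230 = 2,660.0420

A$2,660.04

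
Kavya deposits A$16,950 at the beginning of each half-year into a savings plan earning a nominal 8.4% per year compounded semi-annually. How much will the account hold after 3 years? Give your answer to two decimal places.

A$117,741.47

Periodic rate i = 0.084/2 = 0.042; n = 3 × 2 = 6 periods.
Accumulation factor s(6|0.042) × (1+i) = 6.946399; FV = 16950 × 6.946399 = 117,741.4689
(annuity-due: payments at period start, so ×(1+i).)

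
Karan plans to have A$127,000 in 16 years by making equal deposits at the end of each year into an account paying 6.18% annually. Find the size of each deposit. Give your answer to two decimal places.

FV-annuity factor = 26.055964; PMT = 127000 / 26.055964 = 4,874.1239

A$4,874.12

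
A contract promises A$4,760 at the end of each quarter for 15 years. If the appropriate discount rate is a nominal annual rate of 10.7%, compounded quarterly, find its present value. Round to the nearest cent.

i = 0.107/4 = 0.02675 per quarter; n = 15·4 = 60.
PV = PMT · [1 − (1+i)^(−n)] / i = 4760 · 29.713210 = 141,434.8801

A$141,434.88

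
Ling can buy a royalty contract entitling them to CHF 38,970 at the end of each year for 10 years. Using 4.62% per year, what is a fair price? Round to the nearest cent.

PV = PMT · [1 − (1+i)^(−n)] / i = 38970 · 7.866238 = 306,547.3114

CHF 306,547.31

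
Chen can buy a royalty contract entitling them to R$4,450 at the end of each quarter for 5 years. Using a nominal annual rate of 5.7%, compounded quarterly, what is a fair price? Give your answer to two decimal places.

R$76,968.30

With 4 periods per year: i = 0.01425, n = 20.
Annuity factor a(20|0.01425) = 17.296247; PV = 4450 × 17.296247 = 76,968.2986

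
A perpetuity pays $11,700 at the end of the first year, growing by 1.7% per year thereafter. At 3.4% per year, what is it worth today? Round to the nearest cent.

$688,235.29

PV = D₁/(r − g) = 11700/(0.034 − 0.017) = 688,235.2941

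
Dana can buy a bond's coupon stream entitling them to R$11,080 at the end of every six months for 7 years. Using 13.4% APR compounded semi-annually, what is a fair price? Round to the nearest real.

i = 0.134/2 = 0.067 per half-year; n = 7·2 = 14.
PV = PMT · [1 − (1+i)^(−n)] / i = 11080 · 8.905001 = 98,667.4129

R$98,667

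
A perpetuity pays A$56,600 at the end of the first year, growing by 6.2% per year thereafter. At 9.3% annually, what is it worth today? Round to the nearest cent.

A$1,825,806.45

PV = PMT / (i − g) = 56600 / (0.093 − 0.062) = 56600 / 0.031000 = 1,825,806.4516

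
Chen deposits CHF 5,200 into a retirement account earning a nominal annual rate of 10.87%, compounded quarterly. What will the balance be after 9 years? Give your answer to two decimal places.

CHF 13,652.22

i = 0.1087/4 = 0.027175 per quarter; n = 9·4 = 36.
5,200 × (1+0.027175)^36 = 5,200 × 2.625427 = 13,652.2179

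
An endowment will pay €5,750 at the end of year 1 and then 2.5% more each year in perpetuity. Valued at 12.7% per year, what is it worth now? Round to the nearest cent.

€56,372.55

PV = D₁/(r − g) = 5750/(0.127 − 0.025) = 56,372.5490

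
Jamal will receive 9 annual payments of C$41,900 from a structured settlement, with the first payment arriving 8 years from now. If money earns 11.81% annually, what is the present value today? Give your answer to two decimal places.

C$102,938.38

Value one period before first payment (t=7): 41900 × [1 − (1+0.1181)^(−9)] / 0.1181 = 41900 × 5.366954 = 224,875.3630
PV₀ = 224,875.3630 / (1+0.1181)^7 = 224,875.3630 / 2.184563 = 102,938.3837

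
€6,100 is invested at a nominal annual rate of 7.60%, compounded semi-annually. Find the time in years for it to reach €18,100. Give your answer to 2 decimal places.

14.58 years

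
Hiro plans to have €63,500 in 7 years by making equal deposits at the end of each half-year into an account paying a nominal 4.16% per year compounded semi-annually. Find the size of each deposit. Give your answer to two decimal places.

€3,954.00

Periodic rate i = 0.0416/2 = 0.0208; n = 7 × 2 = 14 periods.
PMT = 63500 / ( [(1+0.0208)^14 − 1] / 0.0208 ) = 63500 / 16.059676 = 3,954.0027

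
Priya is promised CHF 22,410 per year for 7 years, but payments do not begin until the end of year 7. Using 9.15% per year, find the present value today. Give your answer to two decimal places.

CHF 66,365.07

PV at t=6 (ordinary 7-year annuity): 22410 × a(7|0.0915) = 22410 × 5.007721 = 112,223.0256
PV₀ = 112,223.0256 / (1+0.0915)^6 = 112,223.0256 / 1.690995 = 66,365.0664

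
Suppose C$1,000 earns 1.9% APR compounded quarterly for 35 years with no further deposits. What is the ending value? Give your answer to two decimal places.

Periodic rate i = 0.019/4 = 0.00475; n = 35 × 4 = 140 periods.
1,000 × (1+0.00475)^140 = 1,000 × 1.941432 = 1,941.4315

C$1,941.43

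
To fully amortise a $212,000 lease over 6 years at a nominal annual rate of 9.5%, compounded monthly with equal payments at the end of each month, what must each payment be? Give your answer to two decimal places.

$3,874.23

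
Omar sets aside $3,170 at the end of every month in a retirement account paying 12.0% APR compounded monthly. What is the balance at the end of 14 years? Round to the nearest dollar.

$1,369,747

Periodic rate i = 0.12/12 = 0.01; n = 14 × 12 = 168 periods.
FV = PMT · [(1+i)^n − 1] / i = 3170 · 432.096982 = 1,369,747.4323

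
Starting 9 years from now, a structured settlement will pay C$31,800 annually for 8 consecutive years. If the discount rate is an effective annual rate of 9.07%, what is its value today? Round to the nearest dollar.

PV at t=8 (ordinary 8-year annuity): 31800 × a(8|0.0907) = 31800 × 5.520449 = 175,550.2628
Discount back 8 years: 175,550.2628 × (1+0.0907)^(−8) = 175,550.2628 × 0.499295 = 87,651.4246

C$87,651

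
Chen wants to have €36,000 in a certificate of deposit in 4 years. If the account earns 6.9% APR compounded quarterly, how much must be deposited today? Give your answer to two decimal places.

€27,381.63

With 4 periods per year: i = 0.01725, n = 16.
PV = FV·(1+i)^(−n) = 36,000 × 0.760601 = 27,381.6317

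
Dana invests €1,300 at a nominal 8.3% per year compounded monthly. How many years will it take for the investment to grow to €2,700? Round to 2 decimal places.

8.84 years

Periodic rate i = 0.083/12 = 0.00691667.
(1+i)^n = 2700/1300 = 2.07692, so n = ln 2.07692 / ln 1.00692 = 106.0355 months
= 106.0355/12 years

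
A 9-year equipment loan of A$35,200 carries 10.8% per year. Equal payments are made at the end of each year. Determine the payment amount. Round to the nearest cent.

A$6,307.84

PMT = 35200 / ( [1 − (1+0.108)^(−9)] / 0.108 ) = 35200 / 5.580356 = 6,307.8416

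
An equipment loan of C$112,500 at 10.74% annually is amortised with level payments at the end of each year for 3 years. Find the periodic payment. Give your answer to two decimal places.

Annuity-PV factor = 2.454808; PMT = 112500 / 2.454808 = 45,828.4360

C$45,828.44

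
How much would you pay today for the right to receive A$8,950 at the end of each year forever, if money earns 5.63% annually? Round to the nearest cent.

A$158,969.80

PV = PMT / i = 8950 / 0.0563 = 158,969.8046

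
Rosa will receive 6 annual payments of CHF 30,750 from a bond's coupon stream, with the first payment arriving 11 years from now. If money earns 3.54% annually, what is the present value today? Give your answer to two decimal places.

PV at t=10 (ordinary 6-year annuity): 30750 × a(6|0.0354) = 30750 × 5.321559 = 163,637.9361
PV₀ = 163,637.9361 / (1+0.0354)^10 = 163,637.9361 / 1.416060 = 115,558.6306

CHF 115,558.63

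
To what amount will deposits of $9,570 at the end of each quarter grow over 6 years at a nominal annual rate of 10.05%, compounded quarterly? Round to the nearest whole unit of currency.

With 4 periods per year: i = 0.025125, n = 24.
FV = 9570 × [(1+0.025125)^24 − 1] / 0.025125 = 9570 × 32.399093 = 310,059.3204

$310,059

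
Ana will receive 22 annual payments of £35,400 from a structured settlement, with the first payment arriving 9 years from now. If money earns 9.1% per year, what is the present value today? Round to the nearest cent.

£165,279.92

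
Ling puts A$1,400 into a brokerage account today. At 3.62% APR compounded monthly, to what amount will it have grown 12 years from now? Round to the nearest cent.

A$2,160.24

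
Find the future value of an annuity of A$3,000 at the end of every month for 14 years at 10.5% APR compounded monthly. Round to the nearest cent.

With 12 periods per year: i = 0.00875, n = 168.
FV = PMT · [(1+i)^n − 1] / i = 3000 · 379.601707 = 1,138,805.1220

A$1,138,805.12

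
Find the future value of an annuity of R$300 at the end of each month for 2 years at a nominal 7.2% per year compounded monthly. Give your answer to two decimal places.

With 12 periods per year: i = 0.006, n = 24.
Accumulation factor s(24|0.006) = 25.731215; FV = 300 × 25.731215 = 7,719.3646

R$7,719.36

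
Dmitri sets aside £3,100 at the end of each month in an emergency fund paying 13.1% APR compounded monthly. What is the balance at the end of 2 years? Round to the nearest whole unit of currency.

With 12 periods per year: i = 0.0109167, n = 24.
Accumulation factor s(24|0.0109167) = 27.268657; FV = 3100 × 27.268657 = 84,532.8358

£84,533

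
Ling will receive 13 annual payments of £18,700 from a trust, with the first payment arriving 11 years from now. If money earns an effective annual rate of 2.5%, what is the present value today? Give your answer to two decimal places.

PV at t=10 (ordinary 13-year annuity): 18700 × a(13|0.025) = 18700 × 10.983185 = 205,385.5590
PV₀ = 205,385.5590 / (1+0.025)^10 = 205,385.5590 / 1.280085 = 160,446.8704

£160,446.87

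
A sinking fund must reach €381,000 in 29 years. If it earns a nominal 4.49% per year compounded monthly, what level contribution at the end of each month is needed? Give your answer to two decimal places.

With 12 periods per year: i = 0.00374167, n = 348.
PMT = 381000 / ( [(1+0.00374167)^348 − 1] / 0.00374167 ) = 381000 / 713.074256 = 534.3062

€534.31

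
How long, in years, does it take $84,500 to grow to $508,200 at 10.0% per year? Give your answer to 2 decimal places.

n = ln(508200/84500) / ln(1+0.1) = ln(6.01420) / 0.095310 = 18.8240 years

18.82 years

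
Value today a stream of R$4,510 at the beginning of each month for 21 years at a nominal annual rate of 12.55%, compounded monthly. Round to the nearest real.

R$404,079

With 12 periods per year: i = 0.0104583, n = 252.
Annuity factor a(252|0.0104583) × (1+i) = 89.596244; PV = 4510 × 89.596244 = 404,079.0621
Payments are at the start of each period, so multiply by (1+i).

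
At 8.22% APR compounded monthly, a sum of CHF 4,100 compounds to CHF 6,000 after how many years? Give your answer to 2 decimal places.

4.65 years

Periodic rate i = 0.0822/12 = 0.00685.
n = ln(6000/4100) / ln(1+0.00685) = ln(1.46341) / 0.006827 = 55.7774 months
= 55.7774/12 years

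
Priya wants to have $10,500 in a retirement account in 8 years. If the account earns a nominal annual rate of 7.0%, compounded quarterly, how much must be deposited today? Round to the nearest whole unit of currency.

i = 0.07/4 = 0.0175 per quarter; n = 8·4 = 32.
Discount factor = (1+0.0175)^(−32) = 0.573982; PV = 10,500 × 0.573982 = 6,026.8159

$6,027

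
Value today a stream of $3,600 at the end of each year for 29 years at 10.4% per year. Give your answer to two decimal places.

PV = PMT · [1 − (1+i)^(−n)] / i = 3600 · 9.069798 = 32,651.2736

$32,651.27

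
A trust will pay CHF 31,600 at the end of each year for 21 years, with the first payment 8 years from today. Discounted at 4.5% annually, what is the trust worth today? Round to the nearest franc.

CHF 311,265

PV at t=7 (ordinary 21-year annuity): 31600 × a(21|0.045) = 31600 × 13.404724 = 423,589.2745
Discount back 7 years: 423,589.2745 × (1+0.045)^(−7) = 423,589.2745 × 0.734828 = 311,265.4533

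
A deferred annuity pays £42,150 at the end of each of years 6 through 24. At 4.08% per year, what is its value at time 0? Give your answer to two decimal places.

£450,204.47

Value one period before first payment (t=5): 42150 × [1 − (1+0.0408)^(−19)] / 0.0408 = 42150 × 13.045137 = 549,852.5162
PV₀ = 549,852.5162 / (1+0.0408)^5 = 549,852.5162 / 1.221340 = 450,204.4661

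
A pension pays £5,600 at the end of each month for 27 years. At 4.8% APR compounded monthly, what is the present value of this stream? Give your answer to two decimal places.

i = 0.048/12 = 0.004 per month; n = 27·12 = 324.
PV = 5600 × [1 − (1+0.004)^(−324)] / 0.004 = 5600 × 181.416908 = 1,015,934.6869

£1,015,934.69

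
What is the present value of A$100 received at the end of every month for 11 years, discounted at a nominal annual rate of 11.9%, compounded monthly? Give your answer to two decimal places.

i = 0.119/12 = 0.00991667 per month; n = 11·12 = 132.
PV = PMT · [1 − (1+i)^(−n)] / i = 100 · 73.428187 = 7,342.8187

A$7,342.82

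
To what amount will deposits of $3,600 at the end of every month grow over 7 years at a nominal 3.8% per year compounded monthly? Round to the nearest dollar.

Periodic rate i = 0.038/12 = 0.00316667; n = 7 × 12 = 84 periods.
FV = 3600 × [(1+0.00316667)^84 − 1] / 0.00316667 = 3600 × 96.058996 = 345,812.3852

$345,812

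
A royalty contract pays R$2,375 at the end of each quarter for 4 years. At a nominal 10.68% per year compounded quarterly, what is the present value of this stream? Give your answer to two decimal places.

R$30,599.36

With 4 periods per year: i = 0.0267, n = 16.
Annuity factor a(16|0.0267) = 12.883942; PV = 2375 × 12.883942 = 30,599.3627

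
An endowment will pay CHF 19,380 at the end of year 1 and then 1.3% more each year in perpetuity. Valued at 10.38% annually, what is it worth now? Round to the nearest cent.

CHF 213,436.12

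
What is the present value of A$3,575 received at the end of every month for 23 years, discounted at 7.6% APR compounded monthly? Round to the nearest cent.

A$465,643.23

i = 0.076/12 = 0.00633333 per month; n = 23·12 = 276.
PV = 3575 × [1 − (1+0.00633333)^(−276)] / 0.00633333 = 3575 × 130.249853 = 465,643.2262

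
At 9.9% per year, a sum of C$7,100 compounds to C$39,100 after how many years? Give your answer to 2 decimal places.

18.07 years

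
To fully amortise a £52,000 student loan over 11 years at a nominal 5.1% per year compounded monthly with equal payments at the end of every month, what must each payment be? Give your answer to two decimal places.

£515.53

Periodic rate i = 0.051/12 = 0.00425; n = 11 × 12 = 132 periods.
PMT = 52000 / ( [1 − (1+0.00425)^(−132)] / 0.00425 ) = 52000 / 100.866613 = 515.5323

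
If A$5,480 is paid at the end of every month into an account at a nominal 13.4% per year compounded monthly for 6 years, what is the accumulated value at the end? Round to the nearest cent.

With 12 periods per year: i = 0.0111667, n = 72.
FV = PMT · [(1+i)^n − 1] / i = 5480 · 109.659101 = 600,931.8727

A$600,931.87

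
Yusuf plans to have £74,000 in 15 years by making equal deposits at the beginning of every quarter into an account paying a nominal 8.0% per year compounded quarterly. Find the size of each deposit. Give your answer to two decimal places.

£636.11

i = 0.08/4 = 0.02 per quarter; n = 15·4 = 60.
PMT = 74000 / ( [(1+0.02)^60 − 1] / 0.02 × (1+i) ) = 74000 / 116.332570 = 636.1073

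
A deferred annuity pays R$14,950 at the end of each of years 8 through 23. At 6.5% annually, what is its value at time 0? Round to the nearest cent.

Value one period before first payment (t=7): 14950 × [1 − (1+0.065)^(−16)] / 0.065 = 14950 × 9.767764 = 146,028.0745
PV₀ = 146,028.0745 / (1+0.065)^7 = 146,028.0745 / 1.553987 = 93,969.9735

R$93,969.97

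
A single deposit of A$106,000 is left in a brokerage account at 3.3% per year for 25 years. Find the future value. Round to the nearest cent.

FV = 106,000 × (1 + 0.033)^25 = 238,678.8316

A$238,678.83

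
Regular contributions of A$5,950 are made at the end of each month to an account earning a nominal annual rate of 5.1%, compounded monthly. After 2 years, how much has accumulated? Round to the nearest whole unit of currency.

Periodic rate i = 0.051/12 = 0.00425; n = 2 × 12 = 24 periods.
FV = PMT · [(1+i)^n − 1] / i = 5950 · 25.210388 = 150,001.8102

A$150,002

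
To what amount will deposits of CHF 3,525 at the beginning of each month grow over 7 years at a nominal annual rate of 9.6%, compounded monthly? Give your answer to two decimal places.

CHF 423,239.91

i = 0.096/12 = 0.008 per month; n = 7·12 = 84.
FV = PMT · [(1+i)^n − 1] / i × (1+i) = 3525 · 120.068058 = 423,239.9056
Payments are at the start of each period, so multiply by (1+i).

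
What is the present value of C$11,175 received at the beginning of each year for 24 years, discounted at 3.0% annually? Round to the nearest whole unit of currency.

C$194,932

PV = PMT · [1 − (1+i)^(−n)] / i × (1+i) = 11175 · 17.443608 = 194,932.3237
Payments are at the start of each period, so multiply by (1+i).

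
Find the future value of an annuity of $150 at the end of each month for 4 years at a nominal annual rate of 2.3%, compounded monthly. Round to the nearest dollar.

$7,534

Periodic rate i = 0.023/12 = 0.00191667; n = 4 × 12 = 48 periods.
FV = PMT · [(1+i)^n − 1] / i = 150 · 50.226932 = 7,534.0398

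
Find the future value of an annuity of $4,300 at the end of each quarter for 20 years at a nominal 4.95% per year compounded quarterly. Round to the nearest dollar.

i = 0.0495/4 = 0.012375 per quarter; n = 20·4 = 80.
FV = PMT · [(1+i)^n − 1] / i = 4300 · 135.348146 = 581,997.0269

$581,997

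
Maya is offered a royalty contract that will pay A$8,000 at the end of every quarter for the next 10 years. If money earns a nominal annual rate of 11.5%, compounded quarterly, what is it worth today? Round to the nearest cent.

i = 0.115/4 = 0.02875 per quarter; n = 10·4 = 40.
PV = 8000 × [1 − (1+0.02875)^(−40)] / 0.02875 = 8000 × 23.589049 = 188,712.3915

A$188,712.39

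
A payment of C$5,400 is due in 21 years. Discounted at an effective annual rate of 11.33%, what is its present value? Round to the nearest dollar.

C$567

PV = 5,400 / (1 + 0.1133)^21 = 5,400 / 9.524812 = 566.9404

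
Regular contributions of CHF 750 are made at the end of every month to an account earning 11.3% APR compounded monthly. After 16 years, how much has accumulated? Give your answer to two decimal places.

i = 0.113/12 = 0.00941667 per month; n = 16·12 = 192.
Accumulation factor s(192|0.00941667) = 535.950550; FV = 750 × 535.950550 = 401,962.9127

CHF 401,962.91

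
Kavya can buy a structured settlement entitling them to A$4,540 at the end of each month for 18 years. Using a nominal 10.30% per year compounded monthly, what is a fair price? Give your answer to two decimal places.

i = 0.103/12 = 0.00858333 per month; n = 18·12 = 216.
PV = PMT · [1 − (1+i)^(−n)] / i = 4540 · 98.114166 = 445,438.3152

A$445,438.32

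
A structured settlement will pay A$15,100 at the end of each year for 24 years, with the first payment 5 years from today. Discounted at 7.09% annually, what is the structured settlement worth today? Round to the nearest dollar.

Value one period before first payment (t=4): 15100 × [1 − (1+0.0709)^(−24)] / 0.0709 = 15100 × 11.379289 = 171,827.2707
Discount back 4 years: 171,827.2707 × (1+0.0709)^(−4) = 171,827.2707 × 0.760334 = 130,646.0903

A$130,646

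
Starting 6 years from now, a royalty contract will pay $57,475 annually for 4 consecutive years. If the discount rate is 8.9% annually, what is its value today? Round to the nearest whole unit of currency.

$121,843

Value one period before first payment (t=5): 57475 × [1 − (1+0.089)^(−4)] / 0.089 = 57475 × 3.246844 = 186,612.3420
Discount back 5 years: 186,612.3420 × (1+0.089)^(−5) = 186,612.3420 × 0.652921 = 121,843.1069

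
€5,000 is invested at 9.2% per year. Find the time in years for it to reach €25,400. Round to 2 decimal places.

n = ln(25400/5000) / ln(1+0.092) = ln(5.08000) / 0.088011 = 18.4672 years

18.47 years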